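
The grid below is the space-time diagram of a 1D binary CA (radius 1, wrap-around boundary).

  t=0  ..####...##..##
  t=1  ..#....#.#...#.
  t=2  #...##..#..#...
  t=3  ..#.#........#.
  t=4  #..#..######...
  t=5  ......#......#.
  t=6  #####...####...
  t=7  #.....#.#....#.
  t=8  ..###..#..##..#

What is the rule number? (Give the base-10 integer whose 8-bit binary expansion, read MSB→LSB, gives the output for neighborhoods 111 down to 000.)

  ###|.  b7=0 t=0,i=3
  ##.|.  b6=0 t=0,i=5
  #.#|#  b5=1 t=1,i=8
  #..|.  b4=0 t=0,i=0
  .##|#  b3=1 t=0,i=2
  .#.|.  b2=0 t=1,i=2
  ..#|.  b1=0 t=0,i=1
  ...|#  b0=1 t=0,i=7
  bits 00101001 = 41

41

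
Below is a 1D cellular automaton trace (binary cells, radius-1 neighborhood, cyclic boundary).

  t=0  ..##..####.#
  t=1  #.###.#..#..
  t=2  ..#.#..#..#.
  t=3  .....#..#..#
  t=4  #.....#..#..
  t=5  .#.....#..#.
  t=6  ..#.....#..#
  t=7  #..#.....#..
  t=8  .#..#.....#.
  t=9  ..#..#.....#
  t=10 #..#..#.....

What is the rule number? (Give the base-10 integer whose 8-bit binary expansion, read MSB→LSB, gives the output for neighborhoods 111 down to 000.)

  ###|.  b7=0 t=0,i=7
  ##.|#  b6=1 t=0,i=3
  #.#|.  b5=0 t=0,i=10
  #..|#  b4=1 t=0,i=0
  .##|#  b3=1 t=0,i=2
  .#.|.  b2=0 t=0,i=11
  ..#|.  b1=0 t=0,i=1
  ...|.  b0=0 t=2,i=0
  bits 01011000 = 88

88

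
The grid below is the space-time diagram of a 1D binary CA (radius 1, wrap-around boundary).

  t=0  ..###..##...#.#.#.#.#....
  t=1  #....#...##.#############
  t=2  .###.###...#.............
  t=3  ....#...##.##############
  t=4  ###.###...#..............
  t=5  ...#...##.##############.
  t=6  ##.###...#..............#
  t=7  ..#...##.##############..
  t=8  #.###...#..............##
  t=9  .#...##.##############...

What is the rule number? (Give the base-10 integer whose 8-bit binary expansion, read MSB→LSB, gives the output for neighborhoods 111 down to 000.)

  ### -> .   bit 7 = 0  t=0,i=3
  ##. -> .   bit 6 = 0  t=0,i=4
  #.# -> #   bit 5 = 1  t=0,i=13
  #.. -> #   bit 4 = 1  t=0,i=5
  .## -> .   bit 3 = 0  t=0,i=2
  .#. -> #   bit 2 = 1  t=0,i=12
  ..# -> .   bit 1 = 0  t=0,i=1
  ... -> #   bit 0 = 1  t=0,i=0
  bits 00110101 = 53

53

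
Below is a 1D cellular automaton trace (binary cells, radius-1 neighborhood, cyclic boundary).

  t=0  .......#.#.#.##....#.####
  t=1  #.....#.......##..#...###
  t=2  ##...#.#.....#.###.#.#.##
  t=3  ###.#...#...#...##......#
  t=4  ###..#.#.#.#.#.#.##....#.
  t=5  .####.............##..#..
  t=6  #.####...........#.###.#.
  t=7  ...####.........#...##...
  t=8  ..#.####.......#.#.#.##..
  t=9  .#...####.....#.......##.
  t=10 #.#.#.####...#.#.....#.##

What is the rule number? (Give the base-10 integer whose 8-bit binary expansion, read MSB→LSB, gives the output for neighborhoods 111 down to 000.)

  ### -> #   bit 7 = 1  t=0,i=22
  ##. -> #   bit 6 = 1  t=0,i=14
  #.# -> .   bit 5 = 0  t=0,i=8
  #.. -> #   bit 4 = 1  t=0,i=0
  .## -> .   bit 3 = 0  t=0,i=13
  .#. -> .   bit 2 = 0  t=0,i=7
  ..# -> #   bit 1 = 1  t=0,i=6
  ... -> .   bit 0 = 0  t=0,i=1
  bits 11010010 = 210

210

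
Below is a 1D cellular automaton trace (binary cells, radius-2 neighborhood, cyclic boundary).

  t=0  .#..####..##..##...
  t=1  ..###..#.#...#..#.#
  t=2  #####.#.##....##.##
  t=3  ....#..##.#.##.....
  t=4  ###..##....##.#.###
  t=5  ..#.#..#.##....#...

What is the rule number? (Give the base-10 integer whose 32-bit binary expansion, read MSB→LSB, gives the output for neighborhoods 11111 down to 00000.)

828133003

  nb #####: next=.  (t=2,i=0, bit31=0)
  nb ####.: next=.  (t=0,i=6, bit30=0)
  nb ###.#: next=#  (t=2,i=4, bit29=1)
  nb ###..: next=#  (t=0,i=7, bit28=1)
  nb ##.##: next=.  (t=2,i=16, bit27=0)
  nb ##.#.: next=.  (t=2,i=5, bit26=0)
  nb ##..#: next=.  (t=0,i=8, bit25=0)
  nb ##...: next=#  (t=0,i=16, bit24=1)
  nb #.###: next=.  (t=2,i=17, bit23=0)
  nb #.##.: next=#  (t=2,i=8, bit22=1)
  nb #.#.#: next=.  (t=2,i=6, bit21=0)
  nb #.#..: next=#  (t=1,i=9, bit20=1)
  nb #..##: next=#  (t=0,i=3, bit19=1)
  nb #..#.: next=#  (t=1,i=6, bit18=1)
  nb #...#: next=.  (t=1,i=11, bit17=0)
  nb #....: next=.  (t=0,i=17, bit16=0)
  nb .####: next=.  (t=0,i=5, bit15=0)
  nb .###.: next=#  (t=1,i=3, bit14=1)
  nb .##.#: next=.  (t=2,i=15, bit13=0)
  nb .##..: next=.  (t=0,i=11, bit12=0)
  nb .#.##: next=#  (t=2,i=7, bit11=1)
  nb .#.#.: next=#  (t=1,i=8, bit10=1)
  nb .#..#: next=#  (t=0,i=2, bit9=1)
  nb .#...: next=.  (t=1,i=10, bit8=0)
  nb ..###: next=#  (t=0,i=4, bit7=1)
  nb ..##.: next=.  (t=0,i=10, bit6=0)
  nb ..#.#: next=.  (t=1,i=7, bit5=0)
  nb ..#..: next=.  (t=0,i=1, bit4=0)
  nb ...##: next=#  (t=2,i=13, bit3=1)
  nb ...#.: next=.  (t=0,i=0, bit2=0)
  nb ....#: next=#  (t=0,i=18, bit1=1)
  nb .....: next=#  (t=3,i=0, bit0=1)
  bits 00110001010111000100111010001011 = 828133003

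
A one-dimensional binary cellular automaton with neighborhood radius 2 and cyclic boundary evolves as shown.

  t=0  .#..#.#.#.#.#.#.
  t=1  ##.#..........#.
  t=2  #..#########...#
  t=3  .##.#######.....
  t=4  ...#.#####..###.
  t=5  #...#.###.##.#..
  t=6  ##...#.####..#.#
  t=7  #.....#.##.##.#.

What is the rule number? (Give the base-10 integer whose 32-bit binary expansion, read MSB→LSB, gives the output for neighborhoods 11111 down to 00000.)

  #####|#  b31=1 t=2,i=5
  ####.|#  b30=1 t=2,i=10
  ###.#|#  b29=1 t=5,i=8
  ###..|.  b28=0 t=2,i=11
  ##.##|#  b27=1 t=3,i=3
  ##.#.|.  b26=0 t=1,i=2
  ##..#|#  b25=1 t=2,i=1
  ##...|.  b24=0 t=2,i=12
  #.###|.  b23=0 t=3,i=4
  #.##.|#  b22=1 t=1,i=0
  #.#.#|.  b21=0 t=0,i=6
  #.#..|#  b20=1 t=0,i=14
  #..##|#  b19=1 t=2,i=2
  #..#.|#  b18=1 t=0,i=0
  #...#|.  b17=0 t=2,i=13
  #....|#  b16=1 t=1,i=5
  .####|#  b15=1 t=2,i=4
  .###.|#  b14=1 t=4,i=13
  .##.#|.  b13=0 t=1,i=1
  .##..|.  b12=0 t=2,i=0
  .#.##|#  b11=1 t=1,i=15
  .#.#.|.  b10=0 t=0,i=5
  .#..#|.  b9=0 t=0,i=2
  .#...|#  b8=1 t=1,i=4
  ..###|.  b7=0 t=2,i=3
  ..##.|.  b6=0 t=2,i=15
  ..#.#|.  b5=0 t=0,i=4
  ..#..|#  b4=1 t=0,i=1
  ...##|.  b3=0 t=2,i=14
  ...#.|.  b2=0 t=1,i=13
  ....#|.  b1=0 t=1,i=12
  .....|#  b0=1 t=1,i=6
  bits 11101010010111011100100100010001 = 3932014865

3932014865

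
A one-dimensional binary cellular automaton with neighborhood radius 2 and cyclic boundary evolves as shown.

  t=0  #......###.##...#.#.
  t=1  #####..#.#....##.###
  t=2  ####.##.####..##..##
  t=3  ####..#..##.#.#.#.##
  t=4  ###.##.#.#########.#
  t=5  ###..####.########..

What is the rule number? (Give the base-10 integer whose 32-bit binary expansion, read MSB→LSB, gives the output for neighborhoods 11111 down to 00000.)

  [31] ##### => #  t=1,i=0
  [30] ####. => #  t=1,i=3
  [29] ###.# => #  t=0,i=9
  [28] ###.. => .  t=1,i=4
  [27] ##.## => .  t=0,i=10
  [26] ##.#. => #  t=3,i=11
  [25] ##..# => #  t=1,i=5
  [24] ##... => .  t=0,i=13
  [23] #.### => .  t=1,i=17
  [22] #.##. => .  t=0,i=11
  [21] #.#.# => #  t=0,i=18
  [20] #.#.. => #  t=0,i=0
  [19] #..## => .  t=2,i=13
  [18] #..#. => #  t=1,i=6
  [17] #...# => #  t=0,i=14
  [16] #.... => #  t=0,i=2
  [15] .#### => #  t=1,i=18
  [14] .###. => .  t=0,i=8
  [13] .##.# => #  t=1,i=15
  [12] .##.. => .  t=0,i=12
  [11] .#.## => #  t=3,i=17
  [10] .#.#. => #  t=0,i=17
  [9] .#..# => #  t=3,i=7
  [8] .#... => #  t=0,i=1
  [7] ..### => #  t=0,i=7
  [6] ..##. => #  t=1,i=14
  [5] ..#.# => .  t=0,i=16
  [4] ..#.. => .  t=3,i=6
  [3] ...## => .  t=0,i=6
  [2] ...#. => #  t=0,i=15
  [1] ....# => .  t=0,i=5
  [0] ..... => #  t=0,i=3
  bits 11100110001101111010111111000101 = 3862409157

3862409157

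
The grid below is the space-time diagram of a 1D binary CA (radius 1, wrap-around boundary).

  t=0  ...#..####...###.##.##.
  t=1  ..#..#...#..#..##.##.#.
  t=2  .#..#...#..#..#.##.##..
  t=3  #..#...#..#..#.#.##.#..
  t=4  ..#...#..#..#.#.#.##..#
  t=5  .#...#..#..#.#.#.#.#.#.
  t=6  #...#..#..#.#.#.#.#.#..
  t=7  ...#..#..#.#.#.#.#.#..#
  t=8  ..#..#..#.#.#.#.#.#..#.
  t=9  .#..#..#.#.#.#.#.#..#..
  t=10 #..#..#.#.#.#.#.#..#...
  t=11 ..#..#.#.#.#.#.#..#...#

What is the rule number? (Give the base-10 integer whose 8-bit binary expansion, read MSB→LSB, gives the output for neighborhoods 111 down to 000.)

  ### -> .   bit 7 = 0  t=0,i=7
  ##. -> #   bit 6 = 1  t=0,i=9
  #.# -> #   bit 5 = 1  t=0,i=16
  #.. -> .   bit 4 = 0  t=0,i=4
  .## -> .   bit 3 = 0  t=0,i=6
  .#. -> .   bit 2 = 0  t=0,i=3
  ..# -> #   bit 1 = 1  t=0,i=2
  ... -> .   bit 0 = 0  t=0,i=0
  bits 01100010 = 98

98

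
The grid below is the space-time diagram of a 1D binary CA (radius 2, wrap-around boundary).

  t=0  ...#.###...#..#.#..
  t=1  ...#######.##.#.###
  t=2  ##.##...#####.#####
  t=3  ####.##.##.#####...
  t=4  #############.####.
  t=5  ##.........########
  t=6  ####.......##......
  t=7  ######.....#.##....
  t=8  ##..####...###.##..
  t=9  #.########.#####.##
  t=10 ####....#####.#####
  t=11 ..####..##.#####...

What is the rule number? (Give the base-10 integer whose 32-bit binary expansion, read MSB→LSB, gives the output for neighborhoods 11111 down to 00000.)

  #####|.  b31=0 t=1,i=5
  ####.|#  b30=1 t=1,i=8
  ###.#|#  b29=1 t=1,i=9
  ###..|#  b28=1 t=0,i=7
  ##.##|#  b27=1 t=1,i=10
  ##.#.|.  b26=0 t=1,i=13
  ##..#|#  b25=1 t=8,i=2
  ##...|#  b24=1 t=0,i=8
  #.###|#  b23=1 t=0,i=5
  #.##.|#  b22=1 t=1,i=11
  #.#.#|#  b21=1 t=1,i=14
  #.#..|#  b20=1 t=0,i=16
  #..##|#  b19=1 t=8,i=3
  #..#.|.  b18=0 t=0,i=13
  #...#|#  b17=1 t=0,i=9
  #....|#  b16=1 t=0,i=18
  .####|#  b15=1 t=1,i=4
  .###.|#  b14=1 t=0,i=6
  .##.#|#  b13=1 t=1,i=12
  .##..|.  b12=0 t=2,i=4
  .#.##|#  b11=1 t=0,i=4
  .#.#.|.  b10=0 t=0,i=15
  .#..#|#  b9=1 t=0,i=12
  .#...|#  b8=1 t=0,i=17
  ..###|#  b7=1 t=1,i=3
  ..##.|#  b6=1 t=6,i=11
  ..#.#|#  b5=1 t=0,i=3
  ..#..|#  b4=1 t=0,i=11
  ...##|.  b3=0 t=1,i=2
  ...#.|.  b2=0 t=0,i=2
  ....#|.  b1=0 t=0,i=1
  .....|.  b0=0 t=0,i=0
  bits 01111011111110111110101111110000 = 2080107504

2080107504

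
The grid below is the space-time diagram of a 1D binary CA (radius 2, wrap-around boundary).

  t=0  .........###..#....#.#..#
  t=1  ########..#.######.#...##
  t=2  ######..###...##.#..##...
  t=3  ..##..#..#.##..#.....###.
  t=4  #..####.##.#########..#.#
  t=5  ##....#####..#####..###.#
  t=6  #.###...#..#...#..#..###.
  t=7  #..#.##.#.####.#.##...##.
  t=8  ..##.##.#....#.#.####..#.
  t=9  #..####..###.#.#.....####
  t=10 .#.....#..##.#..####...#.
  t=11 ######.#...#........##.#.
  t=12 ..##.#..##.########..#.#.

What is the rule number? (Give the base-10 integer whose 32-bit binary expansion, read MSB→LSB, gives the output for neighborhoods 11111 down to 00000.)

2875683123

  [31] ##### => #  t=1,i=0
  [30] ####. => .  t=1,i=6
  [29] ###.# => #  t=1,i=17
  [28] ###.. => .  t=0,i=11
  [27] ##.## => #  t=4,i=7
  [26] ##.#. => .  t=1,i=18
  [25] ##..# => #  t=0,i=12
  [24] ##... => #  t=2,i=11
  [23] #.### => .  t=1,i=12
  [22] #.##. => #  t=3,i=11
  [21] #.#.# => #  t=6,i=0
  [20] #.#.. => .  t=0,i=21
  [19] #..## => .  t=2,i=7
  [18] #..#. => #  t=0,i=13
  [17] #...# => #  t=1,i=21
  [16] #.... => #  t=0,i=1
  [15] .#### => .  t=1,i=13
  [14] .###. => #  t=0,i=10
  [13] .##.# => #  t=2,i=15
  [12] .##.. => #  t=2,i=21
  [11] .#.## => .  t=1,i=11
  [10] .#.#. => .  t=0,i=20
  [9] .#..# => .  t=0,i=22
  [8] .#... => #  t=0,i=0
  [7] ..### => .  t=0,i=9
  [6] ..##. => .  t=2,i=14
  [5] ..#.# => #  t=0,i=19
  [4] ..#.. => #  t=0,i=14
  [3] ...## => .  t=0,i=8
  [2] ...#. => .  t=0,i=18
  [1] ....# => #  t=0,i=7
  [0] ..... => #  t=0,i=2
  bits 10101011011001110111000100110011 = 2875683123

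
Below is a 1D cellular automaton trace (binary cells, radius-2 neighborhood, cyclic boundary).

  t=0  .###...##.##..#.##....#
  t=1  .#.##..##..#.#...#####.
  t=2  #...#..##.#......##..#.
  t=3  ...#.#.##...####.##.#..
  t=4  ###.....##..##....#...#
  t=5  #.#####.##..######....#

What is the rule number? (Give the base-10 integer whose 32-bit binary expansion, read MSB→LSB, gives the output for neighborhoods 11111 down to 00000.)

293974727

  ##### -> .   bit 31 = 0  t=1,i=19
  ####. -> .   bit 30 = 0  t=1,i=20
  ###.# -> .   bit 29 = 0  t=3,i=15
  ###.. -> #   bit 28 = 1  t=0,i=3
  ##.## -> .   bit 27 = 0  t=0,i=9
  ##.#. -> .   bit 26 = 0  t=2,i=9
  ##..# -> .   bit 25 = 0  t=0,i=12
  ##... -> #   bit 24 = 1  t=0,i=4
  #.### -> #   bit 23 = 1  t=0,i=1
  #.##. -> .   bit 22 = 0  t=0,i=10
  #.#.# -> .   bit 21 = 0  t=3,i=5
  #.#.. -> .   bit 20 = 0  t=1,i=13
  #..## -> .   bit 19 = 0  t=1,i=6
  #..#. -> #   bit 18 = 1  t=0,i=13
  #...# -> .   bit 17 = 0  t=0,i=5
  #.... -> #   bit 16 = 1  t=0,i=19
  .#### -> #   bit 15 = 1  t=1,i=18
  .###. -> .   bit 14 = 0  t=0,i=2
  .##.# -> #   bit 13 = 1  t=0,i=8
  .##.. -> #   bit 12 = 1  t=0,i=11
  .#.## -> .   bit 11 = 0  t=0,i=0
  .#.#. -> .   bit 10 = 0  t=1,i=12
  .#..# -> #   bit 9 = 1  t=2,i=5
  .#... -> .   bit 8 = 0  t=1,i=14
  ..### -> #   bit 7 = 1  t=1,i=17
  ..##. -> #   bit 6 = 1  t=0,i=7
  ..#.# -> .   bit 5 = 0  t=0,i=14
  ..#.. -> .   bit 4 = 0  t=2,i=4
  ...## -> .   bit 3 = 0  t=0,i=6
  ...#. -> #   bit 2 = 1  t=0,i=21
  ....# -> #   bit 1 = 1  t=0,i=20
  ..... -> #   bit 0 = 1  t=2,i=13
  bits 00010001100001011011001011000111 = 293974727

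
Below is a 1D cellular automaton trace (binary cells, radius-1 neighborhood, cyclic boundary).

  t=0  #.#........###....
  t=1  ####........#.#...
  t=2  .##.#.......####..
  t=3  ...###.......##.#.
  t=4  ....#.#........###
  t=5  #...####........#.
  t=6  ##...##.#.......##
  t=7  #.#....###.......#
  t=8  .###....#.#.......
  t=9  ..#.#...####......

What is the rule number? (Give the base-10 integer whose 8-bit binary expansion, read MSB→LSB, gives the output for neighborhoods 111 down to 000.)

180

  nb ###: next=#  (t=0,i=12, bit7=1)
  nb ##.: next=.  (t=0,i=13, bit6=0)
  nb #.#: next=#  (t=0,i=1, bit5=1)
  nb #..: next=#  (t=0,i=3, bit4=1)
  nb .##: next=.  (t=0,i=11, bit3=0)
  nb .#.: next=#  (t=0,i=0, bit2=1)
  nb ..#: next=.  (t=0,i=10, bit1=0)
  nb ...: next=.  (t=0,i=4, bit0=0)
  bits 10110100 = 180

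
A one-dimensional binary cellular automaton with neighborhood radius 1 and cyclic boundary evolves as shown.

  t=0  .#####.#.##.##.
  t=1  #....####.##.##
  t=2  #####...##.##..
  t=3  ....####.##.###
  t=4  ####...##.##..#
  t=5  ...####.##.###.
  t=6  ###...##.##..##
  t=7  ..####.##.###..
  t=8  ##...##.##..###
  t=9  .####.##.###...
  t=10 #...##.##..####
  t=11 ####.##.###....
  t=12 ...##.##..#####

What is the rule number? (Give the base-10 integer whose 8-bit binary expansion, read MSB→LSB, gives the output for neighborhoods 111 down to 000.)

  ###|.  b7=0 t=0,i=2
  ##.|#  b6=1 t=0,i=5
  #.#|#  b5=1 t=0,i=6
  #..|#  b4=1 t=0,i=14
  .##|.  b3=0 t=0,i=1
  .#.|#  b2=1 t=0,i=7
  ..#|#  b1=1 t=0,i=0
  ...|#  b0=1 t=1,i=2
  bits 01110111 = 119

119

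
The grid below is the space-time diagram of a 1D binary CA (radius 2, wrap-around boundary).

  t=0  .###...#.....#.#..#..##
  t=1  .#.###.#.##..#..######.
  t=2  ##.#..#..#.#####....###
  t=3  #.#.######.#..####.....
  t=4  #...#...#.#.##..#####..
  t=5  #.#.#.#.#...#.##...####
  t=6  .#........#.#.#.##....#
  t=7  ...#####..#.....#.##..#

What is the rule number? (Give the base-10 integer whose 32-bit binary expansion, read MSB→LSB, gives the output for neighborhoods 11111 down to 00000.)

  nb #####: next=.  (t=1,i=18, bit31=0)
  nb ####.: next=#  (t=1,i=20, bit30=1)
  nb ###.#: next=.  (t=1,i=5, bit29=0)
  nb ###..: next=#  (t=0,i=3, bit28=1)
  nb ##.##: next=.  (t=0,i=0, bit27=0)
  nb ##.#.: next=#  (t=1,i=6, bit26=1)
  nb ##..#: next=#  (t=1,i=11, bit25=1)
  nb ##...: next=#  (t=0,i=4, bit24=1)
  nb #.###: next=#  (t=0,i=1, bit23=1)
  nb #.##.: next=#  (t=1,i=9, bit22=1)
  nb #.#.#: next=.  (t=1,i=7, bit21=0)
  nb #.#..: next=.  (t=0,i=15, bit20=0)
  nb #..##: next=#  (t=0,i=20, bit19=1)
  nb #..#.: next=#  (t=0,i=17, bit18=1)
  nb #...#: next=#  (t=0,i=5, bit17=1)
  nb #....: next=#  (t=0,i=9, bit16=1)
  nb .####: next=.  (t=1,i=17, bit15=0)
  nb .###.: next=.  (t=0,i=2, bit14=0)
  nb .##.#: next=.  (t=0,i=22, bit13=0)
  nb .##..: next=.  (t=1,i=10, bit12=0)
  nb .#.##: next=.  (t=1,i=2, bit11=0)
  nb .#.#.: next=.  (t=0,i=14, bit10=0)
  nb .#..#: next=#  (t=0,i=16, bit9=1)
  nb .#...: next=.  (t=0,i=8, bit8=0)
  nb ..###: next=.  (t=1,i=16, bit7=0)
  nb ..##.: next=#  (t=0,i=21, bit6=1)
  nb ..#.#: next=#  (t=0,i=13, bit5=1)
  nb ..#..: next=#  (t=0,i=7, bit4=1)
  nb ...##: next=.  (t=2,i=19, bit3=0)
  nb ...#.: next=.  (t=0,i=6, bit2=0)
  nb ....#: next=.  (t=0,i=11, bit1=0)
  nb .....: next=#  (t=0,i=10, bit0=1)
  bits 01010111110011110000001001110001 = 1473184369

1473184369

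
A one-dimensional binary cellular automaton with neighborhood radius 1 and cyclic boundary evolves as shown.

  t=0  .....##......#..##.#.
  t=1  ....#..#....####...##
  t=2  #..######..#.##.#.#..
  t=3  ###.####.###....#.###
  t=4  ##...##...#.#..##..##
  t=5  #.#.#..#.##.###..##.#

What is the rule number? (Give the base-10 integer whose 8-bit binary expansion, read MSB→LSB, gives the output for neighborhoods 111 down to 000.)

150

  ###|#  b7=1 t=1,i=13
  ##.|.  b6=0 t=0,i=6
  #.#|.  b5=0 t=0,i=18
  #..|#  b4=1 t=0,i=7
  .##|.  b3=0 t=0,i=5
  .#.|#  b2=1 t=0,i=13
  ..#|#  b1=1 t=0,i=4
  ...|.  b0=0 t=0,i=0
  bits 10010110 = 150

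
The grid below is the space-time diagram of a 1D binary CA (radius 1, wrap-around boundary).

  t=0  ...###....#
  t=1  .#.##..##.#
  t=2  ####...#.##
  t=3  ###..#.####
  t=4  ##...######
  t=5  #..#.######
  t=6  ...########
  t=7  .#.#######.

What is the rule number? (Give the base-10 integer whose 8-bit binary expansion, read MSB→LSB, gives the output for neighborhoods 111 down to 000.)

173

  [7] ### => #  t=0,i=4
  [6] ##. => .  t=0,i=5
  [5] #.# => #  t=1,i=0
  [4] #.. => .  t=0,i=0
  [3] .## => #  t=0,i=3
  [2] .#. => #  t=0,i=10
  [1] ..# => .  t=0,i=2
  [0] ... => #  t=0,i=1
  bits 10101101 = 173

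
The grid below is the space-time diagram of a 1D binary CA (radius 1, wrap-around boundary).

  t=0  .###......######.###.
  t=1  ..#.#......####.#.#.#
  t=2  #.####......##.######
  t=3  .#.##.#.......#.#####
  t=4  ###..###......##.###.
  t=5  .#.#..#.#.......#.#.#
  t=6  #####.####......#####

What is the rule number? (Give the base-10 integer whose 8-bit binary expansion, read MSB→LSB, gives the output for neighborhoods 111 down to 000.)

  nb ###: next=#  (t=0,i=2, bit7=1)
  nb ##.: next=.  (t=0,i=3, bit6=0)
  nb #.#: next=#  (t=0,i=16, bit5=1)
  nb #..: next=#  (t=0,i=4, bit4=1)
  nb .##: next=.  (t=0,i=1, bit3=0)
  nb .#.: next=#  (t=1,i=2, bit2=1)
  nb ..#: next=.  (t=0,i=0, bit1=0)
  nb ...: next=.  (t=0,i=5, bit0=0)
  bits 10110100 = 180

180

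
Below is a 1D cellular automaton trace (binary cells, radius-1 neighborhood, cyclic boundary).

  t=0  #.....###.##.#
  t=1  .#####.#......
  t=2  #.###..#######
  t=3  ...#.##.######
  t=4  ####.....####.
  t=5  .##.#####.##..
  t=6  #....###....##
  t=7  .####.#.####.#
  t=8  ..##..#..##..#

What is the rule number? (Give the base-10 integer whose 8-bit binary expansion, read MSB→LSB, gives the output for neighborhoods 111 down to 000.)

  ###|#  b7=1 t=0,i=7
  ##.|.  b6=0 t=0,i=0
  #.#|.  b5=0 t=0,i=9
  #..|#  b4=1 t=0,i=1
  .##|.  b3=0 t=0,i=6
  .#.|#  b2=1 t=1,i=7
  ..#|#  b1=1 t=0,i=5
  ...|#  b0=1 t=0,i=2
  bits 10010111 = 151

151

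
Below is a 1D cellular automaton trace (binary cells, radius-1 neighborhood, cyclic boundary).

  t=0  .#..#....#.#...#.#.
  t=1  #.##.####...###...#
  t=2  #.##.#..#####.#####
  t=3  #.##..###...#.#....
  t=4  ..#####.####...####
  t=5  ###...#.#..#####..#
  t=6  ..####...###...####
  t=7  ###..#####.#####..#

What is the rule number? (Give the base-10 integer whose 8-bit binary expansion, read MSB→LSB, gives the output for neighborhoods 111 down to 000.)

  nb ###: next=.  (t=1,i=6, bit7=0)
  nb ##.: next=#  (t=1,i=0, bit6=1)
  nb #.#: next=.  (t=0,i=10, bit5=0)
  nb #..: next=#  (t=0,i=2, bit4=1)
  nb .##: next=#  (t=1,i=2, bit3=1)
  nb .#.: next=.  (t=0,i=1, bit2=0)
  nb ..#: next=#  (t=0,i=0, bit1=1)
  nb ...: next=#  (t=0,i=6, bit0=1)
  bits 01011011 = 91

91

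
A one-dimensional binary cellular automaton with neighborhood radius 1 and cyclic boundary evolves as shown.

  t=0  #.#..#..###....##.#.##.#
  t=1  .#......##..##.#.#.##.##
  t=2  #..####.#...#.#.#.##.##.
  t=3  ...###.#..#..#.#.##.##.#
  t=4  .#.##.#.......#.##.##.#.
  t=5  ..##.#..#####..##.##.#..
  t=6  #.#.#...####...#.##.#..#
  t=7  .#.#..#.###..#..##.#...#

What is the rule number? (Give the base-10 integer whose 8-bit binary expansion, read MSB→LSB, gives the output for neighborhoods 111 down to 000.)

  ### -> #   bit 7 = 1  t=0,i=9
  ##. -> .   bit 6 = 0  t=0,i=0
  #.# -> #   bit 5 = 1  t=0,i=1
  #.. -> .   bit 4 = 0  t=0,i=3
  .## -> #   bit 3 = 1  t=0,i=8
  .#. -> .   bit 2 = 0  t=0,i=2
  ..# -> .   bit 1 = 0  t=0,i=4
  ... -> #   bit 0 = 1  t=0,i=12
  bits 10101001 = 169

169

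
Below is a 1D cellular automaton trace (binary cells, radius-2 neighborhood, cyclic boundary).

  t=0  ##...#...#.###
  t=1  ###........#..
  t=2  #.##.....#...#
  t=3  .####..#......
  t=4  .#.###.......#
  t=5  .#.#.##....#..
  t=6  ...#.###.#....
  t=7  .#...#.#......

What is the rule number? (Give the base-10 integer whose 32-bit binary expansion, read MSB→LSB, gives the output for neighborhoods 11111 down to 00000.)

  ##### -> .   bit 31 = 0  t=0,i=13
  ####. -> #   bit 30 = 1  t=0,i=0
  ###.# -> #   bit 29 = 1  t=6,i=7
  ###.. -> #   bit 28 = 1  t=0,i=1
  ##.## -> #   bit 27 = 1  t=2,i=1
  ##.#. -> .   bit 26 = 0  t=6,i=8
  ##..# -> #   bit 25 = 1  t=3,i=5
  ##... -> #   bit 24 = 1  t=0,i=2
  #.### -> #   bit 23 = 1  t=0,i=11
  #.##. -> #   bit 22 = 1  t=2,i=2
  #.#.# -> #   bit 21 = 1  t=4,i=1
  #.#.. -> .   bit 20 = 0  t=6,i=9
  #..## -> #   bit 19 = 1  t=1,i=13
  #..#. -> .   bit 18 = 0  t=3,i=6
  #...# -> .   bit 17 = 0  t=0,i=3
  #.... -> .   bit 16 = 0  t=1,i=4
  .#### -> .   bit 15 = 0  t=0,i=12
  .###. -> .   bit 14 = 0  t=1,i=1
  .##.# -> .   bit 13 = 0  t=2,i=0
  .##.. -> #   bit 12 = 1  t=2,i=3
  .#.## -> .   bit 11 = 0  t=0,i=10
  .#.#. -> .   bit 10 = 0  t=4,i=0
  .#..# -> .   bit 9 = 0  t=1,i=12
  .#... -> .   bit 8 = 0  t=0,i=6
  ..### -> #   bit 7 = 1  t=1,i=0
  ..##. -> .   bit 6 = 0  t=2,i=13
  ..#.# -> .   bit 5 = 0  t=0,i=9
  ..#.. -> .   bit 4 = 0  t=0,i=5
  ...## -> .   bit 3 = 0  t=2,i=12
  ...#. -> .   bit 2 = 0  t=0,i=4
  ....# -> #   bit 1 = 1  t=1,i=9
  ..... -> .   bit 0 = 0  t=1,i=5
  bits 01111011111010000001000010000010 = 2078806146

2078806146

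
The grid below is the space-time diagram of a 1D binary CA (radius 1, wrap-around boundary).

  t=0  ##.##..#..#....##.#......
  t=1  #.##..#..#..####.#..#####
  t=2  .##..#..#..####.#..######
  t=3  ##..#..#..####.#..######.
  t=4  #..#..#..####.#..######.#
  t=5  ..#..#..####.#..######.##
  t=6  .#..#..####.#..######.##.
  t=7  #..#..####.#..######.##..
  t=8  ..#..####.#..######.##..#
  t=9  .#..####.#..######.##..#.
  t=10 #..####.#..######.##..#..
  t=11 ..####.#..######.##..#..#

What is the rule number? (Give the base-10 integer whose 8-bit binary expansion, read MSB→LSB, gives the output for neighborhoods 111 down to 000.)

  nb ###: next=#  (t=1,i=13, bit7=1)
  nb ##.: next=.  (t=0,i=1, bit6=0)
  nb #.#: next=#  (t=0,i=2, bit5=1)
  nb #..: next=.  (t=0,i=5, bit4=0)
  nb .##: next=#  (t=0,i=0, bit3=1)
  nb .#.: next=.  (t=0,i=7, bit2=0)
  nb ..#: next=#  (t=0,i=6, bit1=1)
  nb ...: next=#  (t=0,i=12, bit0=1)
  bits 10101011 = 171

171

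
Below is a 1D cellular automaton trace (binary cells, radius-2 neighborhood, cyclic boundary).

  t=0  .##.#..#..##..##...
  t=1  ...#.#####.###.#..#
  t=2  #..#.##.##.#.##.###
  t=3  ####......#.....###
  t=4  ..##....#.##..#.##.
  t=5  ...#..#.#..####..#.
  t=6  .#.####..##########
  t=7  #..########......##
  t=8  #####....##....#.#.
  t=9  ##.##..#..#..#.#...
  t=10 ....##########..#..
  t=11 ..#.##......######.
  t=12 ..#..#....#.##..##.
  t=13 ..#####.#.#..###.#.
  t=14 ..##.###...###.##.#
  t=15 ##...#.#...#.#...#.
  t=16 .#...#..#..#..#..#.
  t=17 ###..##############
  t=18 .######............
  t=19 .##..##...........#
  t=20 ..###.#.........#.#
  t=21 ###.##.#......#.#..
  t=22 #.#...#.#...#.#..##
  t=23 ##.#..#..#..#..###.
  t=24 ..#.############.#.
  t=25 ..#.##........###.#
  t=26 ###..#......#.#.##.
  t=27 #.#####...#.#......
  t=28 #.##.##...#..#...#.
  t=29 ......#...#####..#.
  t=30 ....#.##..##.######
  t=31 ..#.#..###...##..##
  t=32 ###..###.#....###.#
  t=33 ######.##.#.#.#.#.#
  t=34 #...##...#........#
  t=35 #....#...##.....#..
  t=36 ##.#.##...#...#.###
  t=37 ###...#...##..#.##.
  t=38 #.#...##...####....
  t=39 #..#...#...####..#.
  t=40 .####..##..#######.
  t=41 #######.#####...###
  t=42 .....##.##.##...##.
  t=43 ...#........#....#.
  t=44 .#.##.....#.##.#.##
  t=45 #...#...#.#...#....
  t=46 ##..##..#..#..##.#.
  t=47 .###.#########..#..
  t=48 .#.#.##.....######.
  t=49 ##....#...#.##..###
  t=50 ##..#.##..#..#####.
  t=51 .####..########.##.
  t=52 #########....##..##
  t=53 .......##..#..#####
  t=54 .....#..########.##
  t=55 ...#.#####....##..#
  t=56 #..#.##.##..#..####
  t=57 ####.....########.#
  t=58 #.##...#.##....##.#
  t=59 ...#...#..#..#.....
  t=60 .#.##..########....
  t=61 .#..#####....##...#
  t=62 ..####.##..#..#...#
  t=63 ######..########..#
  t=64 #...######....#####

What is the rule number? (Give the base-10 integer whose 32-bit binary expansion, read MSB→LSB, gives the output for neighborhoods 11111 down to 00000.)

1988924338

  [31] ##### => .  t=1,i=7
  [30] ####. => #  t=1,i=8
  [29] ###.# => #  t=1,i=9
  [28] ###.. => #  t=2,i=0
  [27] ##.## => .  t=1,i=10
  [26] ##.#. => #  t=0,i=3
  [25] ##..# => #  t=0,i=12
  [24] ##... => .  t=0,i=16
  [23] #.### => #  t=1,i=5
  [22] #.##. => .  t=2,i=5
  [21] #.#.# => .  t=2,i=11
  [20] #.#.. => .  t=0,i=4
  [19] #..## => #  t=0,i=9
  [18] #..#. => #  t=0,i=6
  [17] #...# => .  t=1,i=1
  [16] #.... => .  t=0,i=17
  [15] .#### => #  t=1,i=6
  [14] .###. => .  t=1,i=12
  [13] .##.# => .  t=0,i=2
  [12] .##.. => #  t=0,i=11
  [11] .#.## => .  t=1,i=4
  [10] .#.#. => .  t=5,i=7
  [9] .#..# => #  t=0,i=5
  [8] .#... => #  t=1,i=0
  [7] ..### => #  t=3,i=16
  [6] ..##. => .  t=0,i=1
  [5] ..#.# => #  t=1,i=3
  [4] ..#.. => #  t=0,i=7
  [3] ...## => .  t=0,i=0
  [2] ...#. => .  t=1,i=2
  [1] ....# => #  t=0,i=18
  [0] ..... => .  t=3,i=6
  bits 01110110100011001001001110110010 = 1988924338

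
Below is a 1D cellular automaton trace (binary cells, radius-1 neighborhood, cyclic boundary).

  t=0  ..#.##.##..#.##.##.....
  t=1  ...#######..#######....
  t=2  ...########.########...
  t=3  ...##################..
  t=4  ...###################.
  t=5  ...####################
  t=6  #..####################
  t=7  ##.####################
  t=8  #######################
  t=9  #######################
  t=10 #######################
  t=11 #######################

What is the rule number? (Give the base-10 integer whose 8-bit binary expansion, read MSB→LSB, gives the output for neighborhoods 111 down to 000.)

  ###|#  b7=1 t=1,i=4
  ##.|#  b6=1 t=0,i=5
  #.#|#  b5=1 t=0,i=3
  #..|#  b4=1 t=0,i=9
  .##|#  b3=1 t=0,i=4
  .#.|.  b2=0 t=0,i=2
  ..#|.  b1=0 t=0,i=1
  ...|.  b0=0 t=0,i=0
  bits 11111000 = 248

248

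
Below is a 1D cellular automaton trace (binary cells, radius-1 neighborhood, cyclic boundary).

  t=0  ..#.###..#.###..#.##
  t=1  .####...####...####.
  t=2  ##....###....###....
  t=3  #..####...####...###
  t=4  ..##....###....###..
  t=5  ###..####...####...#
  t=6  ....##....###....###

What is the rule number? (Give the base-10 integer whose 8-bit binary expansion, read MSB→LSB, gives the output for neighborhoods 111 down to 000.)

47

  nb ###: next=.  (t=0,i=5, bit7=0)
  nb ##.: next=.  (t=0,i=6, bit6=0)
  nb #.#: next=#  (t=0,i=3, bit5=1)
  nb #..: next=.  (t=0,i=0, bit4=0)
  nb .##: next=#  (t=0,i=4, bit3=1)
  nb .#.: next=#  (t=0,i=2, bit2=1)
  nb ..#: next=#  (t=0,i=1, bit1=1)
  nb ...: next=#  (t=1,i=6, bit0=1)
  bits 00101111 = 47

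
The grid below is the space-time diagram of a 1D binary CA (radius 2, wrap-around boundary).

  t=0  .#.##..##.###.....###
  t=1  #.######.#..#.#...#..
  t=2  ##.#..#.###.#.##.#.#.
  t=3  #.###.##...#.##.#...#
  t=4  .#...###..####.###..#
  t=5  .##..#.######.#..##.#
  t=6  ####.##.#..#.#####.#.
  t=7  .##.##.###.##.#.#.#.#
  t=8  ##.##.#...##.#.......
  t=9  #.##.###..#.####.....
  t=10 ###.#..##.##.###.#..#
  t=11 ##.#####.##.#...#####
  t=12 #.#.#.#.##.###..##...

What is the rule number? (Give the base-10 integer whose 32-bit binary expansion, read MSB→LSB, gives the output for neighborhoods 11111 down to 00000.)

  #####|.  b31=0 t=1,i=4
  ####.|#  b30=1 t=1,i=6
  ###.#|.  b29=0 t=0,i=20
  ###..|#  b28=1 t=0,i=12
  ##.##|#  b27=1 t=0,i=9
  ##.#.|#  b26=1 t=0,i=0
  ##..#|#  b25=1 t=0,i=5
  ##...|.  b24=0 t=0,i=13
  #.###|.  b23=0 t=0,i=10
  #.##.|#  b22=1 t=0,i=3
  #.#.#|.  b21=0 t=0,i=1
  #.#..|#  b20=1 t=1,i=9
  #..##|#  b19=1 t=0,i=6
  #..#.|.  b18=0 t=1,i=11
  #...#|.  b17=0 t=1,i=16
  #....|#  b16=1 t=0,i=14
  .####|#  b15=1 t=1,i=3
  .###.|.  b14=0 t=0,i=11
  .##.#|.  b13=0 t=0,i=8
  .##..|#  b12=1 t=0,i=4
  .#.##|#  b11=1 t=0,i=2
  .#.#.|.  b10=0 t=1,i=13
  .#..#|#  b9=1 t=1,i=10
  .#...|#  b8=1 t=1,i=15
  ..###|#  b7=1 t=0,i=18
  ..##.|#  b6=1 t=0,i=7
  ..#.#|#  b5=1 t=1,i=0
  ..#..|.  b4=0 t=1,i=18
  ...##|.  b3=0 t=0,i=17
  ...#.|#  b2=1 t=1,i=17
  ....#|.  b1=0 t=0,i=16
  .....|.  b0=0 t=0,i=15
  bits 01011110010110011001101111100100 = 1582930916

1582930916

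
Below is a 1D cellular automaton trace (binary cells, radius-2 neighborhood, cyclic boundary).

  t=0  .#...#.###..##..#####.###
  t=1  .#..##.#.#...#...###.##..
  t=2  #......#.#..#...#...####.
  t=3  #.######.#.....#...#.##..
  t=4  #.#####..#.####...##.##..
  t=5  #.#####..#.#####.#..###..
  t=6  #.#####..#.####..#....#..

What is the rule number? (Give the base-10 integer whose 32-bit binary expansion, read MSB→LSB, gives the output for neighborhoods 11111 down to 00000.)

3656486959

  ##### -> #   bit 31 = 1  t=0,i=18
  ####. -> #   bit 30 = 1  t=0,i=19
  ###.# -> .   bit 29 = 0  t=0,i=20
  ###.. -> #   bit 28 = 1  t=0,i=9
  ##.## -> #   bit 27 = 1  t=0,i=21
  ##.#. -> .   bit 26 = 0  t=0,i=0
  ##..# -> .   bit 25 = 0  t=0,i=10
  ##... -> #   bit 24 = 1  t=1,i=23
  #.### -> #   bit 23 = 1  t=0,i=7
  #.##. -> #   bit 22 = 1  t=1,i=21
  #.#.# -> #   bit 21 = 1  t=1,i=7
  #.#.. -> #   bit 20 = 1  t=0,i=1
  #..## -> .   bit 19 = 0  t=0,i=11
  #..#. -> .   bit 18 = 0  t=2,i=11
  #...# -> .   bit 17 = 0  t=0,i=3
  #.... -> #   bit 16 = 1  t=2,i=2
  .#### -> #   bit 15 = 1  t=0,i=17
  .###. -> .   bit 14 = 0  t=0,i=8
  .##.# -> .   bit 13 = 0  t=1,i=5
  .##.. -> #   bit 12 = 1  t=0,i=13
  .#.## -> .   bit 11 = 0  t=0,i=6
  .#.#. -> .   bit 10 = 0  t=1,i=8
  .#..# -> .   bit 9 = 0  t=1,i=2
  .#... -> .   bit 8 = 0  t=0,i=2
  ..### -> .   bit 7 = 0  t=0,i=16
  ..##. -> .   bit 6 = 0  t=0,i=12
  ..#.# -> #   bit 5 = 1  t=0,i=5
  ..#.. -> .   bit 4 = 0  t=1,i=1
  ...## -> #   bit 3 = 1  t=1,i=16
  ...#. -> #   bit 2 = 1  t=0,i=4
  ....# -> #   bit 1 = 1  t=2,i=5
  ..... -> #   bit 0 = 1  t=2,i=3
  bits 11011001111100011001000000101111 = 3656486959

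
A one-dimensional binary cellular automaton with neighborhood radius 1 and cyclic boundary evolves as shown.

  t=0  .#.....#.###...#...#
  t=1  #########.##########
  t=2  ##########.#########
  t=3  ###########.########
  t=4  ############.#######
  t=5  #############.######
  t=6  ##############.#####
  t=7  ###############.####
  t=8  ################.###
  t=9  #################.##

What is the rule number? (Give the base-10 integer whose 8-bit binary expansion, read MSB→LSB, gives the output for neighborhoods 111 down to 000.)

  ### -> #   bit 7 = 1  t=0,i=10
  ##. -> #   bit 6 = 1  t=0,i=11
  #.# -> #   bit 5 = 1  t=0,i=0
  #.. -> #   bit 4 = 1  t=0,i=2
  .## -> .   bit 3 = 0  t=0,i=9
  .#. -> #   bit 2 = 1  t=0,i=1
  ..# -> #   bit 1 = 1  t=0,i=6
  ... -> #   bit 0 = 1  t=0,i=3
  bits 11110111 = 247

247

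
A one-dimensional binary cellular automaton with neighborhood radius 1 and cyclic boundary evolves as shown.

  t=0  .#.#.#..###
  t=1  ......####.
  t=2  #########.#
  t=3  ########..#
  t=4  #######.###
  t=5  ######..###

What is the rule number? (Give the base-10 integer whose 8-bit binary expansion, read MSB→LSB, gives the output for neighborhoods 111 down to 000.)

155

  ### -> #   bit 7 = 1  t=0,i=9
  ##. -> .   bit 6 = 0  t=0,i=10
  #.# -> .   bit 5 = 0  t=0,i=0
  #.. -> #   bit 4 = 1  t=0,i=6
  .## -> #   bit 3 = 1  t=0,i=8
  .#. -> .   bit 2 = 0  t=0,i=1
  ..# -> #   bit 1 = 1  t=0,i=7
  ... -> #   bit 0 = 1  t=1,i=0
  bits 10011011 = 155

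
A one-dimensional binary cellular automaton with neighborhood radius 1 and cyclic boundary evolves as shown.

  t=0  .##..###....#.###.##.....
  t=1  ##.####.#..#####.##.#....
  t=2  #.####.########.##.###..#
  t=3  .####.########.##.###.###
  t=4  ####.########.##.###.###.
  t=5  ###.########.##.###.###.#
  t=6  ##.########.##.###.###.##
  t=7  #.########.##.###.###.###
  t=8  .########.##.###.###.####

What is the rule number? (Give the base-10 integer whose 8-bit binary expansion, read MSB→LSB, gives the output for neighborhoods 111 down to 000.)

  nb ###: next=#  (t=0,i=6, bit7=1)
  nb ##.: next=.  (t=0,i=2, bit6=0)
  nb #.#: next=#  (t=0,i=13, bit5=1)
  nb #..: next=#  (t=0,i=3, bit4=1)
  nb .##: next=#  (t=0,i=1, bit3=1)
  nb .#.: next=#  (t=0,i=12, bit2=1)
  nb ..#: next=#  (t=0,i=0, bit1=1)
  nb ...: next=.  (t=0,i=9, bit0=0)
  bits 10111110 = 190

190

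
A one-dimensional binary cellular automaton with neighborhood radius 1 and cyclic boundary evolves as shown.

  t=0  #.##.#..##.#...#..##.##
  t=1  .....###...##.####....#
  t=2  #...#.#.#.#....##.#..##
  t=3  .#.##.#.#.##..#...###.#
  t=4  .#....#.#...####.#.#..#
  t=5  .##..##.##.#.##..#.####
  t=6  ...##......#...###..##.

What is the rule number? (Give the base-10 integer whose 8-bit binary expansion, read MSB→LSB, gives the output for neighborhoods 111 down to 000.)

  nb ###: next=#  (t=0,i=22, bit7=1)
  nb ##.: next=.  (t=0,i=0, bit6=0)
  nb #.#: next=.  (t=0,i=1, bit5=0)
  nb #..: next=#  (t=0,i=6, bit4=1)
  nb .##: next=.  (t=0,i=2, bit3=0)
  nb .#.: next=#  (t=0,i=5, bit2=1)
  nb ..#: next=#  (t=0,i=7, bit1=1)
  nb ...: next=.  (t=0,i=13, bit0=0)
  bits 10010110 = 150

150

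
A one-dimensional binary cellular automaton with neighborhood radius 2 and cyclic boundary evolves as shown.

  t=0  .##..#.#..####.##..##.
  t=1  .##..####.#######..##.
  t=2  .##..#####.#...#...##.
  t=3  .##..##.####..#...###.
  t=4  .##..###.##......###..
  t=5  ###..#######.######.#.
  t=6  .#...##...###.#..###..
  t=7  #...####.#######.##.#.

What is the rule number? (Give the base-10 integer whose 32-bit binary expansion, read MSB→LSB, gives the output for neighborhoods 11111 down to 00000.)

  #####|.  b31=0 t=1,i=12
  ####.|#  b30=1 t=0,i=12
  ###.#|#  b29=1 t=0,i=13
  ###..|.  b28=0 t=1,i=16
  ##.##|#  b27=1 t=0,i=14
  ##.#.|#  b26=1 t=2,i=10
  ##..#|.  b25=0 t=0,i=3
  ##...|#  b24=1 t=4,i=11
  #.###|.  b23=0 t=1,i=10
  #.##.|#  b22=1 t=0,i=15
  #.#.#|.  b21=0 t=5,i=20
  #.#..|#  b20=1 t=0,i=7
  #..##|.  b19=0 t=0,i=0
  #..#.|.  b18=0 t=0,i=4
  #...#|.  b17=0 t=2,i=13
  #....|.  b16=0 t=4,i=12
  .####|#  b15=1 t=0,i=11
  .###.|#  b14=1 t=3,i=19
  .##.#|#  b13=1 t=3,i=6
  .##..|#  b12=1 t=0,i=2
  .#.##|.  b11=0 t=5,i=21
  .#.#.|#  b10=1 t=0,i=6
  .#..#|#  b9=1 t=0,i=8
  .#...|.  b8=0 t=2,i=12
  ..###|#  b7=1 t=0,i=10
  ..##.|#  b6=1 t=0,i=1
  ..#.#|#  b5=1 t=0,i=5
  ..#..|.  b4=0 t=2,i=15
  ...##|#  b3=1 t=2,i=18
  ...#.|#  b2=1 t=2,i=14
  ....#|#  b1=1 t=4,i=15
  .....|#  b0=1 t=4,i=13
  bits 01101101010100001111011011101111 = 1834022639

1834022639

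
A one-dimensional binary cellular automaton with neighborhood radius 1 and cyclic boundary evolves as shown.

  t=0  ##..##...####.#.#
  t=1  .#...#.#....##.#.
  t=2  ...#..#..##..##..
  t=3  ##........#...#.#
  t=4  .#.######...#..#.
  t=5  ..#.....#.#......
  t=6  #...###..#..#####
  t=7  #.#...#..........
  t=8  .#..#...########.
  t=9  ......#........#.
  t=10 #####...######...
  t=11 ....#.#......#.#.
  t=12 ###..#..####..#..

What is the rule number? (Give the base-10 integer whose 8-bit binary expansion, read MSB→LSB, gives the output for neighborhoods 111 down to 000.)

  nb ###: next=.  (t=0,i=0, bit7=0)
  nb ##.: next=#  (t=0,i=1, bit6=1)
  nb #.#: next=#  (t=0,i=13, bit5=1)
  nb #..: next=.  (t=0,i=2, bit4=0)
  nb .##: next=.  (t=0,i=4, bit3=0)
  nb .#.: next=.  (t=0,i=14, bit2=0)
  nb ..#: next=.  (t=0,i=3, bit1=0)
  nb ...: next=#  (t=0,i=7, bit0=1)
  bits 01100001 = 97

97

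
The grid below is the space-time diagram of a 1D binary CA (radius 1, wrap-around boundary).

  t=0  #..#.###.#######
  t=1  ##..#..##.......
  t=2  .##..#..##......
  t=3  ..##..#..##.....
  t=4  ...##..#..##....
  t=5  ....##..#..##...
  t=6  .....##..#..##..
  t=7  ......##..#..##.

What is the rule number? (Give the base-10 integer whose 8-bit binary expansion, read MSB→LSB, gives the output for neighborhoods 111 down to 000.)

112

  ###|.  b7=0 t=0,i=6
  ##.|#  b6=1 t=0,i=0
  #.#|#  b5=1 t=0,i=4
  #..|#  b4=1 t=0,i=1
  .##|.  b3=0 t=0,i=5
  .#.|.  b2=0 t=0,i=3
  ..#|.  b1=0 t=0,i=2
  ...|.  b0=0 t=1,i=10
  bits 01110000 = 112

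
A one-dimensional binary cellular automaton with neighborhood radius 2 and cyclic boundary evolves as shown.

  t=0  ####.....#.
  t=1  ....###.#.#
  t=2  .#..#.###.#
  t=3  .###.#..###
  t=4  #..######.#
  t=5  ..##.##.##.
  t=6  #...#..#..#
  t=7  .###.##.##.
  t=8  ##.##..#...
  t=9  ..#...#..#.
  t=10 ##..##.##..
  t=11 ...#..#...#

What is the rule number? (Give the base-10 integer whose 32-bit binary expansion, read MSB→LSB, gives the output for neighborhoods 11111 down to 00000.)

2906589829

  nb #####: next=#  (t=4,i=5, bit31=1)
  nb ####.: next=.  (t=0,i=2, bit30=0)
  nb ###.#: next=#  (t=1,i=6, bit29=1)
  nb ###..: next=.  (t=0,i=3, bit28=0)
  nb ##.##: next=#  (t=3,i=0, bit27=1)
  nb ##.#.: next=#  (t=1,i=7, bit26=1)
  nb ##..#: next=.  (t=4,i=1, bit25=0)
  nb ##...: next=#  (t=0,i=4, bit24=1)
  nb #.###: next=.  (t=0,i=0, bit23=0)
  nb #.##.: next=.  (t=4,i=10, bit22=0)
  nb #.#.#: next=#  (t=1,i=8, bit21=1)
  nb #.#..: next=#  (t=1,i=10, bit20=1)
  nb #..##: next=#  (t=3,i=7, bit19=1)
  nb #..#.: next=#  (t=2,i=3, bit18=1)
  nb #...#: next=#  (t=5,i=0, bit17=1)
  nb #....: next=#  (t=0,i=5, bit16=1)
  nb .####: next=.  (t=0,i=1, bit15=0)
  nb .###.: next=.  (t=1,i=5, bit14=0)
  nb .##.#: next=.  (t=5,i=3, bit13=0)
  nb .##..: next=.  (t=4,i=0, bit12=0)
  nb .#.##: next=#  (t=0,i=10, bit11=1)
  nb .#.#.: next=.  (t=1,i=9, bit10=0)
  nb .#..#: next=#  (t=2,i=2, bit9=1)
  nb .#...: next=.  (t=1,i=0, bit8=0)
  nb ..###: next=#  (t=1,i=4, bit7=1)
  nb ..##.: next=.  (t=5,i=2, bit6=0)
  nb ..#.#: next=.  (t=0,i=9, bit5=0)
  nb ..#..: next=.  (t=6,i=4, bit4=0)
  nb ...##: next=.  (t=1,i=3, bit3=0)
  nb ...#.: next=#  (t=0,i=8, bit2=1)
  nb ....#: next=.  (t=0,i=7, bit1=0)
  nb .....: next=#  (t=0,i=6, bit0=1)
  bits 10101101001111110000101010000101 = 2906589829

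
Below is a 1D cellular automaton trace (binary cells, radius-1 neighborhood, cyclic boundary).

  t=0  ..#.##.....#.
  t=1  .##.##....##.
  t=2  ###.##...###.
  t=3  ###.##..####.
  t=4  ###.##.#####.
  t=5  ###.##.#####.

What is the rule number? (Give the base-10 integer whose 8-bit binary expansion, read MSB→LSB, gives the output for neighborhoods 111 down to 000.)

  ###|#  b7=1 t=2,i=1
  ##.|#  b6=1 t=0,i=5
  #.#|.  b5=0 t=0,i=3
  #..|.  b4=0 t=0,i=6
  .##|#  b3=1 t=0,i=4
  .#.|#  b2=1 t=0,i=2
  ..#|#  b1=1 t=0,i=1
  ...|.  b0=0 t=0,i=0
  bits 11001110 = 206

206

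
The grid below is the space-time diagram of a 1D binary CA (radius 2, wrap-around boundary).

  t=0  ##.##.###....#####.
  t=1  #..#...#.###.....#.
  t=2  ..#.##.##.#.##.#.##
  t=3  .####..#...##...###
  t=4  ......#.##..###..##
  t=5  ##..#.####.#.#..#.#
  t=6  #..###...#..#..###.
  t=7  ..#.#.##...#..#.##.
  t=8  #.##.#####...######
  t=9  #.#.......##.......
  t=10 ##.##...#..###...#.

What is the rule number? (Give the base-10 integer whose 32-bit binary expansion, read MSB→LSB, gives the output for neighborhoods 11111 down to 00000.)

558849314

  [31] ##### => .  t=0,i=15
  [30] ####. => .  t=0,i=16
  [29] ###.# => #  t=0,i=17
  [28] ###.. => .  t=0,i=8
  [27] ##.## => .  t=0,i=2
  [26] ##.#. => .  t=2,i=9
  [25] ##..# => .  t=2,i=0
  [24] ##... => #  t=0,i=9
  [23] #.### => .  t=0,i=6
  [22] #.##. => #  t=0,i=0
  [21] #.#.# => .  t=2,i=10
  [20] #.#.. => .  t=1,i=0
  [19] #..## => #  t=4,i=11
  [18] #..#. => #  t=1,i=2
  [17] #...# => #  t=1,i=5
  [16] #.... => #  t=0,i=10
  [15] .#### => .  t=0,i=14
  [14] .###. => #  t=0,i=7
  [13] .##.# => .  t=0,i=1
  [12] .##.. => #  t=2,i=18
  [11] .#.## => #  t=1,i=8
  [10] .#.#. => #  t=1,i=18
  [9] .#..# => .  t=1,i=1
  [8] .#... => #  t=1,i=4
  [7] ..### => .  t=0,i=13
  [6] ..##. => .  t=3,i=11
  [5] ..#.# => #  t=1,i=7
  [4] ..#.. => .  t=1,i=3
  [3] ...## => .  t=0,i=12
  [2] ...#. => .  t=1,i=6
  [1] ....# => #  t=0,i=11
  [0] ..... => .  t=1,i=14
  bits 00100001010011110101110100100010 = 558849314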